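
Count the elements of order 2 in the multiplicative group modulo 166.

1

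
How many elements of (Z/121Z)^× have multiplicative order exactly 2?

1

φ(121) = φ(11^2) = 11·(11−1) = 110 = 2 · 5 · 11.
In a cyclic group of order 110, there are φ(d) elements of order d for each divisor d of 110, and zero for non-divisors.
2 | 110, and φ(2) = 2 − 1 = 1.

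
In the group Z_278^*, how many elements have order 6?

2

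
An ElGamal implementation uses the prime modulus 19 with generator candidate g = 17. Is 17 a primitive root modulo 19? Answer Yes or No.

φ(19) = 19 − 1 = 18 = 2 · 3^2.
An element g generates (Z/19Z)^× iff g^(18/q) ≢ 1 (mod 19) for each prime q ∈ {2, 3}.
17^9 ≡ 1 (mod 19)  [q = 2: ≡ 1 ✗]
17^6 ≡ 7 (mod 19)  [q = 3: ≢ 1 ✓]
The check at q = 2 fails, so 17 generates a proper subgroup.

No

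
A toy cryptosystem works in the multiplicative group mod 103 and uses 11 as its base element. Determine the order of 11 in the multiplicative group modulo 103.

Since 11 ∈ (Z/103Z)^×, its order divides φ(103) = 103 − 1 = 102 = 2 · 3 · 17.
Divisors of 102: 1, 2, 3, 6, 17, 34, 51, 102.
Evaluate successive powers at the divisors of 102:
11^1 ≡ 11 (mod 103)
11^2 ≡ 18 (mod 103)
11^3 ≡ 95 (mod 103)
11^6 ≡ 64 (mod 103)
11^17 ≡ 57 (mod 103)
11^34 ≡ 56 (mod 103)
11^51 ≡ 102 (mod 103)
11^102 ≡ 1 (mod 103) ✓
The smallest such exponent is 102, so the order of 11 is 102.

102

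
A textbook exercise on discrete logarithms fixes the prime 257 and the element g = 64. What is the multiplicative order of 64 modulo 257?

8

The order of 64 must divide φ(257) = 257 − 1 = 256 = 2^8.
Divisors of 256: 1, 2, 4, 8, 16, 32, 64, 128, 256.
Check 64^d mod 257 for each divisor in increasing order:
64^1 ≡ 64
64^2 ≡ 241
64^4 ≡ 256
64^8 ≡ 1
Therefore the multiplicative order of 64 modulo 257 is 8.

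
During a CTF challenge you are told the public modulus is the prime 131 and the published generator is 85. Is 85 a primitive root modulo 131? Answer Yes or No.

Yes

φ(131) = 131 − 1 = 130 = 2 · 5 · 13.
It suffices to check that the order of 85 is not a proper divisor of 130: compute 85^(130/q) for q ∈ {2, 5, 13}.
85^65 ≡ 130 (mod 131)  [q = 2: ≢ 1 ✓]
85^26 ≡ 89 (mod 131)  [q = 5: ≢ 1 ✓]
85^10 ≡ 63 (mod 131)  [q = 13: ≢ 1 ✓]
None equal 1, so ord_131(85) = 130: 85 is a primitive root.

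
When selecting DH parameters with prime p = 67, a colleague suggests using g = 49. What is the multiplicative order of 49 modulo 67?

33

The order of 49 must divide φ(67) = 67 − 1 = 66 = 2 · 3 · 11.
Divisors of 66: 1, 2, 3, 6, 11, 22, 33, 66.
Check 49^d mod 67 for each divisor in increasing order:
49^1 ≡ 49 (mod 67)
49^2 ≡ 56 (mod 67)
49^3 ≡ 64 (mod 67)
49^6 ≡ 9 (mod 67)
49^11 ≡ 29 (mod 67)
49^22 ≡ 37 (mod 67)
49^33 ≡ 1 (mod 67) ✓
So ord_67(49) = 33.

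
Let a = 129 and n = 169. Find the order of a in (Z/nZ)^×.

The order of 129 must divide φ(169) = φ(13^2) = 13·(13−1) = 156 = 2^2 · 3 · 13.
Divisors of 156: 1, 2, 3, 4, 6, 12, 13, 26, 39, 52, 78, 156.
Test each divisor d:
129^1 ≡ 129 (mod 169)
129^2 ≡ 79 (mod 169)
129^3 ≡ 51 (mod 169)
129^4 ≡ 157 (mod 169)
129^6 ≡ 66 (mod 169)
129^12 ≡ 131 (mod 169)
129^13 ≡ 168 (mod 169)
129^26 ≡ 1 (mod 169) ✓
So ord_169(129) = 26.

26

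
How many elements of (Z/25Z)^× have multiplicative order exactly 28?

φ(25) = φ(5^2) = 5·(5−1) = 20 = 2^2 · 5.
(Z/25Z)^× is cyclic (|G| = 20); a cyclic group of order m has exactly φ(d) elements of each order d | m, and none otherwise.
Here 20 is not a multiple of 28, so there are no elements of order 28.

0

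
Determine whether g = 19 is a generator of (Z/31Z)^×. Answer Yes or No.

No

φ(31) = 31 − 1 = 30 = 2 · 3 · 5.
Test 19^(30/q) mod 31 for each prime factor q of 30:
19^15 ≡ 1 (mod 31)  [q = 2: ≡ 1 ✗]
19^10 ≡ 25 (mod 31)  [q = 3: ≢ 1 ✓]
19^6 ≡ 2 (mod 31)  [q = 5: ≢ 1 ✓]
The check at q = 2 fails, so 19 generates a proper subgroup.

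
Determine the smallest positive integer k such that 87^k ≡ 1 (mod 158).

By Lagrange's theorem, ord_158(87) divides φ(158) = φ(2)·φ(79) = 1·78 = 78 = 2 · 3 · 13.
Divisors of 78: 1, 2, 3, 6, 13, 26, 39, 78.
Compute 87^d (mod 158) for the divisors d until we hit 1:
87^1 ≡ 87 (mod 158)
87^2 ≡ 143 (mod 158)
87^3 ≡ 117 (mod 158)
87^6 ≡ 101 (mod 158)
87^13 ≡ 1 (mod 158) ✓
Therefore the multiplicative order of 87 modulo 158 is 13.

13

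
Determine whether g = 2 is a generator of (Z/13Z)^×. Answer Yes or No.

φ(13) = 13 − 1 = 12 = 2^2 · 3.
2 is a primitive root mod 13 iff 2^(φ(13)/q) ≢ 1 for every prime q | φ(13), i.e. q ∈ {2, 3}.
2^6 ≡ 12 (mod 13)  [q = 2: ≢ 1 ✓]
2^4 ≡ 3 (mod 13)  [q = 3: ≢ 1 ✓]
None equal 1, so ord_13(2) = 12: 2 is a primitive root.

Yes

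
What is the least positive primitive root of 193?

5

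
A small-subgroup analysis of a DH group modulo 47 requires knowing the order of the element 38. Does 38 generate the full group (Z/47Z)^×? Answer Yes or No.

Yes

φ(47) = 47 − 1 = 46 = 2 · 23.
Test 38^(46/q) mod 47 for each prime factor q of 46:
38^23 ≡ 46 (mod 47)  [q = 2: ≢ 1 ✓]
38^2 ≡ 34 (mod 47)  [q = 23: ≢ 1 ✓]
Every test exponent gives a nontrivial residue, hence 38 generates the full group.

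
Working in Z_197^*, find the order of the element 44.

196

By Lagrange's theorem, ord_197(44) divides φ(197) = 197 − 1 = 196 = 2^2 · 7^2.
Divisors of 196: 1, 2, 4, 7, 14, 28, 49, 98, 196.
Test each divisor d:
44^1 ≡ 44
44^2 ≡ 163
44^4 ≡ 171
44^7 ≡ 87
44^14 ≡ 83
44^28 ≡ 191
44^49 ≡ 14
44^98 ≡ 196
44^196 ≡ 1
Therefore the multiplicative order of 44 modulo 197 is 196.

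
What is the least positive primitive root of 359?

7

φ(359) = 359 − 1 = 358 = 2 · 179.
g is a primitive root iff g^(358/q) ≢ 1 (mod 359) for each prime q ∈ {2, 179}.
g = 2: 2^179 ≡ 1 — hits 1, so not a primitive root.
g = 3: 3^179 ≡ 1 — hits 1, so not a primitive root.
g = 4: 4^179 ≡ 1 — hits 1, so not a primitive root.
g = 5: 5^179 ≡ 1 — hits 1, so not a primitive root.
g = 6: 6^179 ≡ 1 — hits 1, so not a primitive root.
g = 7: 7^179 ≡ 358; 7^2 ≡ 49 — none is 1, so 7 is a primitive root.
So 7 is the smallest generator of (Z/359Z)^×.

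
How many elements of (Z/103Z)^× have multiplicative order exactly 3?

φ(103) = 103 − 1 = 102 = 2 · 3 · 17.
Since (Z/103Z)^× is cyclic of order 102, the number of elements of order d is φ(d) when d | 102 and 0 otherwise.
3 | 102, and φ(3) = 3 − 1 = 2.

2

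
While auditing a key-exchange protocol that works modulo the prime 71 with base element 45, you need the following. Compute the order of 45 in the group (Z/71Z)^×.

7

By Lagrange's theorem, ord_71(45) divides φ(71) = 71 − 1 = 70 = 2 · 5 · 7.
Divisors of 70: 1, 2, 5, 7, 10, 14, 35, 70.
Test each divisor d:
45^1 ≡ 45
45^2 ≡ 37
45^5 ≡ 48
45^7 ≡ 1
So ord_71(45) = 7.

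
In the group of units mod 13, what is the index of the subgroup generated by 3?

4

ord(3) | φ(13) = 13 − 1 = 12 = 2^2 · 3.
Divisors of 12: 1, 2, 3, 4, 6, 12.
Evaluate successive powers at the divisors of 12:
3^1 ≡ 3
3^2 ≡ 9
3^3 ≡ 1
Thus |⟨3⟩| = ord(3) = 3.
[(Z/13Z)^× : ⟨3⟩] = 12/3 = 4.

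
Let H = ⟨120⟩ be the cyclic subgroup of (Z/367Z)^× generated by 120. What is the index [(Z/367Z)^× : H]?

6

Since 120 ∈ (Z/367Z)^×, its order divides φ(367) = 367 − 1 = 366 = 2 · 3 · 61.
Divisors of 366: 1, 2, 3, 6, 61, 122, 183, 366.
Test each divisor d:
120^1 ≡ 120
120^2 ≡ 87
120^3 ≡ 164
120^6 ≡ 105
120^61 ≡ 1
The order of 120 is 61, so the subgroup it generates has 61 elements.
[(Z/367Z)^× : ⟨120⟩] = 366/61 = 6.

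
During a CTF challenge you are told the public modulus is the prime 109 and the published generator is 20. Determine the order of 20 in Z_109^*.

54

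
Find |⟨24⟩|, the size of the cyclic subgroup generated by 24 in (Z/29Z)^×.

7

By Lagrange's theorem, ord_29(24) divides φ(29) = 29 − 1 = 28 = 2^2 · 7.
Divisors of 28: 1, 2, 4, 7, 14, 28.
Compute 24^d (mod 29) for the divisors d until we hit 1:
24^1 ≡ 24 (mod 29)
24^2 ≡ 25 (mod 29)
24^4 ≡ 16 (mod 29)
24^7 ≡ 1 (mod 29) ✓
Hence ord(24) = 7.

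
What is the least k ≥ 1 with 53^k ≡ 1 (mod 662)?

ord(53) | φ(662) = φ(2)·φ(331) = 1·330 = 330 = 2 · 3 · 5 · 11.
Divisors of 330: 1, 2, 3, 5, 6, 10, 11, 15, 22, 30, 33, 55, 66, 110, 165, 330.
Test each divisor d:
53^1 ≡ 53 (mod 662)
53^2 ≡ 161 (mod 662)
53^3 ≡ 589 (mod 662)
53^5 ≡ 163 (mod 662)
53^6 ≡ 33 (mod 662)
53^10 ≡ 89 (mod 662)
53^11 ≡ 83 (mod 662)
53^15 ≡ 605 (mod 662)
53^22 ≡ 269 (mod 662)
53^30 ≡ 601 (mod 662)
53^33 ≡ 481 (mod 662)
53^55 ≡ 299 (mod 662)
53^66 ≡ 323 (mod 662)
53^110 ≡ 31 (mod 662)
53^165 ≡ 1 (mod 662) ✓
The smallest such exponent is 165, so the order of 53 is 165.

165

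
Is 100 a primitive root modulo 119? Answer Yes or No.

119 = 7 · 17 is a product of two distinct odd primes, so (Z/119Z)^× ≅ (Z/7Z)^× × (Z/17Z)^× is not cyclic.
No primitive root modulo 119 exists; in particular 100 is not one.

No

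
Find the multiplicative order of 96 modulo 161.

66

By Lagrange's theorem, ord_161(96) divides φ(161) = φ(7·23) = (7−1)·(23−1) = 6·22 = 132 = 2^2 · 3 · 11.
Divisors of 132: 1, 2, 3, 4, 6, 11, 12, 22, 33, 44, 66, 132.
Evaluate successive powers at the divisors of 132:
96^1 ≡ 96 (mod 161)
96^2 ≡ 39 (mod 161)
96^3 ≡ 41 (mod 161)
96^4 ≡ 72 (mod 161)
96^6 ≡ 71 (mod 161)
96^11 ≡ 24 (mod 161)
96^12 ≡ 50 (mod 161)
96^22 ≡ 93 (mod 161)
96^33 ≡ 139 (mod 161)
96^44 ≡ 116 (mod 161)
96^66 ≡ 1 (mod 161) ✓
The smallest such exponent is 66, so the order of 96 is 66.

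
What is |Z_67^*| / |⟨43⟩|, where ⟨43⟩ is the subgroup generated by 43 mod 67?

By Lagrange's theorem, ord_67(43) divides φ(67) = 67 − 1 = 66 = 2 · 3 · 11.
Divisors of 66: 1, 2, 3, 6, 11, 22, 33, 66.
Evaluate successive powers at the divisors of 66:
43^1 ≡ 43 (mod 67)
43^2 ≡ 40 (mod 67)
43^3 ≡ 45 (mod 67)
43^6 ≡ 15 (mod 67)
43^11 ≡ 66 (mod 67)
43^22 ≡ 1 (mod 67) ✓
So ord_67(43) = 22, hence |⟨43⟩| = 22.
The index is φ(67) / ord(43) = 66 / 22 = 3.

3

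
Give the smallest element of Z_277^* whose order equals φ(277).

φ(277) = 277 − 1 = 276 = 2^2 · 3 · 23.
Test candidates g = 2, 3, … against the prime factors q ∈ {2, 3, 23} of φ(277): g is a generator iff g^(276/q) ≢ 1 for every such q.
g = 2: 2^138 ≡ 276; 2^92 ≡ 1 — hits 1, so not a primitive root.
g = 3: 3^138 ≡ 1 — hits 1, so not a primitive root.
g = 4: 4^138 ≡ 1 — hits 1, so not a primitive root.
g = 5: 5^138 ≡ 276; 5^92 ≡ 116; 5^12 ≡ 27 — none is 1, so 5 is a primitive root.
The smallest primitive root modulo 277 is 5.

5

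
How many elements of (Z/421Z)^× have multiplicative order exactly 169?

0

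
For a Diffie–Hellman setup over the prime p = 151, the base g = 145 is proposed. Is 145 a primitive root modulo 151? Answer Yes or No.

No

φ(151) = 151 − 1 = 150 = 2 · 3 · 5^2.
It suffices to check that the order of 145 is not a proper divisor of 150: compute 145^(150/q) for q ∈ {2, 3, 5}.
145^75 ≡ 1 (mod 151)  [q = 2: ≡ 1 ✗]
145^50 ≡ 32 (mod 151)  [q = 3: ≢ 1 ✓]
145^30 ≡ 59 (mod 151)  [q = 5: ≢ 1 ✓]
The check at q = 2 fails, so 145 generates a proper subgroup.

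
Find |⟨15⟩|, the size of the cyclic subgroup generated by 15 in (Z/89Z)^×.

88

Since 15 ∈ (Z/89Z)^×, its order divides φ(89) = 89 − 1 = 88 = 2^3 · 11.
Divisors of 88: 1, 2, 4, 8, 11, 22, 44, 88.
Compute 15^d (mod 89) for the divisors d until we hit 1:
15^1 ≡ 15 (mod 89)
15^2 ≡ 47 (mod 89)
15^4 ≡ 73 (mod 89)
15^8 ≡ 78 (mod 89)
15^11 ≡ 77 (mod 89)
15^22 ≡ 55 (mod 89)
15^44 ≡ 88 (mod 89)
15^88 ≡ 1 (mod 89) ✓
Therefore the multiplicative order of 15 modulo 89 is 88.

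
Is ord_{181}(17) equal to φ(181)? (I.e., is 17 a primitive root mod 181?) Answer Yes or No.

No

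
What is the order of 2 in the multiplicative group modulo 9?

Since 2 ∈ (Z/9Z)^×, its order divides φ(9) = φ(3^2) = 3·(3−1) = 6 = 2 · 3.
Divisors of 6: 1, 2, 3, 6.
Evaluate successive powers at the divisors of 6:
2^1 ≡ 2
2^2 ≡ 4
2^3 ≡ 8
2^6 ≡ 1
The smallest such exponent is 6, so the order of 2 is 6.

6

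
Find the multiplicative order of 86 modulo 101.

100

By Lagrange's theorem, ord_101(86) divides φ(101) = 101 − 1 = 100 = 2^2 · 5^2.
Divisors of 100: 1, 2, 4, 5, 10, 20, 25, 50, 100.
Test each divisor d:
86^1 ≡ 86 (mod 101)
86^2 ≡ 23 (mod 101)
86^4 ≡ 24 (mod 101)
86^5 ≡ 44 (mod 101)
86^10 ≡ 17 (mod 101)
86^20 ≡ 87 (mod 101)
86^25 ≡ 91 (mod 101)
86^50 ≡ 100 (mod 101)
86^100 ≡ 1 (mod 101) ✓
So ord_101(86) = 100.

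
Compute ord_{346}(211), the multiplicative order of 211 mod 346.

The order of 211 must divide φ(346) = φ(2)·φ(173) = 1·172 = 172 = 2^2 · 43.
Divisors of 172: 1, 2, 4, 43, 86, 172.
Check 211^d mod 346 for each divisor in increasing order:
211^1 ≡ 211 (mod 346)
211^2 ≡ 233 (mod 346)
211^4 ≡ 313 (mod 346)
211^43 ≡ 345 (mod 346)
211^86 ≡ 1 (mod 346) ✓
Hence ord(211) = 86.

86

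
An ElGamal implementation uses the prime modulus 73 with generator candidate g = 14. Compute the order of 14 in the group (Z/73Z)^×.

72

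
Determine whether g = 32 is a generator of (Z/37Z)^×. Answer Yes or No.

Yes

φ(37) = 37 − 1 = 36 = 2^2 · 3^2.
32 is a primitive root mod 37 iff 32^(φ(37)/q) ≢ 1 for every prime q | φ(37), i.e. q ∈ {2, 3}.
32^18 ≡ 36 (mod 37)  [q = 2: ≢ 1 ✓]
32^12 ≡ 10 (mod 37)  [q = 3: ≢ 1 ✓]
None equal 1, so ord_37(32) = 36: 32 is a primitive root.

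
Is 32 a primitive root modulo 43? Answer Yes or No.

No

φ(43) = 43 − 1 = 42 = 2 · 3 · 7.
It suffices to check that the order of 32 is not a proper divisor of 42: compute 32^(42/q) for q ∈ {2, 3, 7}.
32^21 ≡ 42 (mod 43)  [q = 2: ≢ 1 ✓]
32^14 ≡ 1 (mod 43)  [q = 3: ≡ 1 ✗]
32^6 ≡ 4 (mod 43)  [q = 7: ≢ 1 ✓]
Since 32^14 ≡ 1, the order of 32 divides 14 < 42, so 32 is not a primitive root.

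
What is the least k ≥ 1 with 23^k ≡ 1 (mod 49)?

Since 23 ∈ (Z/49Z)^×, its order divides φ(49) = φ(7^2) = 7·(7−1) = 42 = 2 · 3 · 7.
Divisors of 42: 1, 2, 3, 6, 7, 14, 21, 42.
Compute 23^d (mod 49) for the divisors d until we hit 1:
23^1 ≡ 23 (mod 49)
23^2 ≡ 39 (mod 49)
23^3 ≡ 15 (mod 49)
23^6 ≡ 29 (mod 49)
23^7 ≡ 30 (mod 49)
23^14 ≡ 18 (mod 49)
23^21 ≡ 1 (mod 49) ✓
So ord_49(23) = 21.

21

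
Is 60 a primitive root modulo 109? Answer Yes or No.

φ(109) = 109 − 1 = 108 = 2^2 · 3^3.
An element g generates (Z/109Z)^× iff g^(108/q) ≢ 1 (mod 109) for each prime q ∈ {2, 3}.
60^54 ≡ 1 (mod 109)  [q = 2: ≡ 1 ✗]
60^36 ≡ 45 (mod 109)  [q = 3: ≢ 1 ✓]
Since 60^54 ≡ 1, the order of 60 divides 54 < 108, so 60 is not a primitive root.

No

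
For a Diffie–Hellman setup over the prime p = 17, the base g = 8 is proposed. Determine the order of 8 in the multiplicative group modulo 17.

Since 8 ∈ (Z/17Z)^×, its order divides φ(17) = 17 − 1 = 16 = 2^4.
Divisors of 16: 1, 2, 4, 8, 16.
Check 8^d mod 17 for each divisor in increasing order:
8^1 ≡ 8
8^2 ≡ 13
8^4 ≡ 16
8^8 ≡ 1
Hence ord(8) = 8.

8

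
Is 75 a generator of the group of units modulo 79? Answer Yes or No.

φ(79) = 79 − 1 = 78 = 2 · 3 · 13.
An element g generates (Z/79Z)^× iff g^(78/q) ≢ 1 (mod 79) for each prime q ∈ {2, 3, 13}.
75^39 ≡ 78 (mod 79)  [q = 2: ≢ 1 ✓]
75^26 ≡ 55 (mod 79)  [q = 3: ≢ 1 ✓]
75^6 ≡ 67 (mod 79)  [q = 13: ≢ 1 ✓]
None equal 1, so ord_79(75) = 78: 75 is a primitive root.

Yes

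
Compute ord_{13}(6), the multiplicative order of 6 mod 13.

12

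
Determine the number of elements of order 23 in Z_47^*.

22

φ(47) = 47 − 1 = 46 = 2 · 23.
Since (Z/47Z)^× is cyclic of order 46, the number of elements of order d is φ(d) when d | 46 and 0 otherwise.
23 | 46, and φ(23) = 23 − 1 = 22.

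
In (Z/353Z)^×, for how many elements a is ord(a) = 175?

φ(353) = 353 − 1 = 352 = 2^5 · 11.
Since (Z/353Z)^× is cyclic of order 352, the number of elements of order d is φ(d) when d | 352 and 0 otherwise.
175 does not divide 352, so no element of (Z/353Z)^× has order 175.

0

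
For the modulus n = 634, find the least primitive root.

3

φ(634) = φ(2)·φ(317) = 1·316 = 316 = 2^2 · 79.
g is a primitive root iff g^(316/q) ≢ 1 (mod 634) for each prime q ∈ {2, 79}.
g = 2: gcd(2, 634) = 2 > 1, not a unit — skip.
g = 3: 3^158 ≡ 633; 3^4 ≡ 81 — none is 1, so 3 is a primitive root.
Hence the least primitive root of 634 is 3.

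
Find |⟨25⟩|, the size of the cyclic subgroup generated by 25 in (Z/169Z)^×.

Since 25 ∈ (Z/169Z)^×, its order divides φ(169) = φ(13^2) = 13·(13−1) = 156 = 2^2 · 3 · 13.
Divisors of 156: 1, 2, 3, 4, 6, 12, 13, 26, 39, 52, 78, 156.
Test each divisor d:
25^1 ≡ 25 (mod 169)
25^2 ≡ 118 (mod 169)
25^3 ≡ 77 (mod 169)
25^4 ≡ 66 (mod 169)
25^6 ≡ 14 (mod 169)
25^12 ≡ 27 (mod 169)
25^13 ≡ 168 (mod 169)
25^26 ≡ 1 (mod 169) ✓
Hence ord(25) = 26.

26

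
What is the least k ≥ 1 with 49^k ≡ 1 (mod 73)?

ord(49) | φ(73) = 73 − 1 = 72 = 2^3 · 3^2.
Divisors of 72: 1, 2, 3, 4, 6, 8, 9, 12, 18, 24, 36, 72.
Test each divisor d:
49^1 ≡ 49
49^2 ≡ 65
49^3 ≡ 46
49^4 ≡ 64
49^6 ≡ 72
49^8 ≡ 8
49^9 ≡ 27
49^12 ≡ 1
The smallest such exponent is 12, so the order of 49 is 12.

12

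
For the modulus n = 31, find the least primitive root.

3

φ(31) = 31 − 1 = 30 = 2 · 3 · 5.
g is a primitive root iff g^(30/q) ≢ 1 (mod 31) for each prime q ∈ {2, 3, 5}.
g = 2: 2^15 ≡ 1 — hits 1, so not a primitive root.
g = 3: 3^15 ≡ 30; 3^10 ≡ 25; 3^6 ≡ 16 — none is 1, so 3 is a primitive root.
Hence the least primitive root of 31 is 3.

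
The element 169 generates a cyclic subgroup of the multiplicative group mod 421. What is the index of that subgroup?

42

Since 169 ∈ (Z/421Z)^×, its order divides φ(421) = 421 − 1 = 420 = 2^2 · 3 · 5 · 7.
Divisors of 420: 1, 2, 3, 4, 5, 6, 7, 10, 12, 14, 15, 20, 21, 28, 30, 35, 42, 60, 70, 84, 105, 140, 210, 420.
Check 169^d mod 421 for each divisor in increasing order:
169^1 ≡ 169 (mod 421)
169^2 ≡ 354 (mod 421)
169^3 ≡ 44 (mod 421)
169^4 ≡ 279 (mod 421)
169^5 ≡ 420 (mod 421)
169^6 ≡ 252 (mod 421)
169^7 ≡ 67 (mod 421)
169^10 ≡ 1 (mod 421) ✓
So ord_421(169) = 10, hence |⟨169⟩| = 10.
The index is φ(421) / ord(169) = 420 / 10 = 42.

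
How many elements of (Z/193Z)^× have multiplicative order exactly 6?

φ(193) = 193 − 1 = 192 = 2^6 · 3.
(Z/193Z)^× is cyclic (|G| = 192); a cyclic group of order m has exactly φ(d) elements of each order d | m, and none otherwise.
6 = 2 · 3 divides 192, and φ(6) = 2.

2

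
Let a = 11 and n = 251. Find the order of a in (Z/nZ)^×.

250

By Lagrange's theorem, ord_251(11) divides φ(251) = 251 − 1 = 250 = 2 · 5^3.
Divisors of 250: 1, 2, 5, 10, 25, 50, 125, 250.
Evaluate successive powers at the divisors of 250:
11^1 ≡ 11 (mod 251)
11^2 ≡ 121 (mod 251)
11^5 ≡ 160 (mod 251)
11^10 ≡ 249 (mod 251)
11^25 ≡ 138 (mod 251)
11^50 ≡ 219 (mod 251)
11^125 ≡ 250 (mod 251)
11^250 ≡ 1 (mod 251) ✓
So ord_251(11) = 250.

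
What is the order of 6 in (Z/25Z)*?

5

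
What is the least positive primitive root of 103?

φ(103) = 103 − 1 = 102 = 2 · 3 · 17.
g is a primitive root iff g^(102/q) ≢ 1 (mod 103) for each prime q ∈ {2, 3, 17}.
g = 2: 2^51 ≡ 1 — hits 1, so not a primitive root.
g = 3: 3^51 ≡ 102; 3^34 ≡ 1 — hits 1, so not a primitive root.
g = 4: 4^51 ≡ 1 — hits 1, so not a primitive root.
g = 5: 5^51 ≡ 102; 5^34 ≡ 56; 5^6 ≡ 72 — none is 1, so 5 is a primitive root.
So 5 is the smallest generator of (Z/103Z)^×.

5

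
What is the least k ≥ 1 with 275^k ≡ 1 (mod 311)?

10

By Lagrange's theorem, ord_311(275) divides φ(311) = 311 − 1 = 310 = 2 · 5 · 31.
Divisors of 310: 1, 2, 5, 10, 31, 62, 155, 310.
Test each divisor d:
275^1 ≡ 275
275^2 ≡ 52
275^5 ≡ 310
275^10 ≡ 1
So ord_311(275) = 10.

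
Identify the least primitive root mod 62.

3

φ(62) = φ(2)·φ(31) = 1·30 = 30 = 2 · 3 · 5.
Test candidates g = 2, 3, … against the prime factors q ∈ {2, 3, 5} of φ(62): g is a generator iff g^(30/q) ≢ 1 for every such q.
g = 2: gcd(2, 62) = 2 > 1, not a unit — skip.
g = 3: 3^15 ≡ 61; 3^10 ≡ 25; 3^6 ≡ 47 — none is 1, so 3 is a primitive root.
The smallest primitive root modulo 62 is 3.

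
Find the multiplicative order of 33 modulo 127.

42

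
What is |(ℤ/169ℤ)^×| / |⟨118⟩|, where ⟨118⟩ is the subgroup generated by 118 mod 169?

12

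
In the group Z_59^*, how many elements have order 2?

1

φ(59) = 59 − 1 = 58 = 2 · 29.
(Z/59Z)^× is cyclic (|G| = 58); a cyclic group of order m has exactly φ(d) elements of each order d | m, and none otherwise.
2 | 58, and φ(2) = 2 − 1 = 1.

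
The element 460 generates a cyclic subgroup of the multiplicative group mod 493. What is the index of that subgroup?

64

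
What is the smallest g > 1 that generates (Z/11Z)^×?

φ(11) = 11 − 1 = 10 = 2 · 5.
g is a primitive root iff g^(10/q) ≢ 1 (mod 11) for each prime q ∈ {2, 5}.
g = 2: 2^5 ≡ 10; 2^2 ≡ 4 — none is 1, so 2 is a primitive root.
Hence the least primitive root of 11 is 2.

2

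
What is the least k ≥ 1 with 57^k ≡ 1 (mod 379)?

Since 57 ∈ (Z/379Z)^×, its order divides φ(379) = 379 − 1 = 378 = 2 · 3^3 · 7.
Divisors of 378: 1, 2, 3, 6, 7, 9, 14, 18, 21, 27, 42, 54, 63, 126, 189, 378.
Evaluate successive powers at the divisors of 378:
57^1 ≡ 57 (mod 379)
57^2 ≡ 217 (mod 379)
57^3 ≡ 241 (mod 379)
57^6 ≡ 94 (mod 379)
57^7 ≡ 52 (mod 379)
57^9 ≡ 293 (mod 379)
57^14 ≡ 51 (mod 379)
57^18 ≡ 195 (mod 379)
57^21 ≡ 378 (mod 379)
57^27 ≡ 285 (mod 379)
57^42 ≡ 1 (mod 379) ✓
The smallest such exponent is 42, so the order of 57 is 42.

42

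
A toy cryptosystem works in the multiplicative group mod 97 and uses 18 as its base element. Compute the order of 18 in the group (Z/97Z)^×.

16

Since 18 ∈ (Z/97Z)^×, its order divides φ(97) = 97 − 1 = 96 = 2^5 · 3.
Divisors of 96: 1, 2, 3, 4, 6, 8, 12, 16, 24, 32, 48, 96.
Evaluate successive powers at the divisors of 96:
18^1 ≡ 18 (mod 97)
18^2 ≡ 33 (mod 97)
18^3 ≡ 12 (mod 97)
18^4 ≡ 22 (mod 97)
18^6 ≡ 47 (mod 97)
18^8 ≡ 96 (mod 97)
18^12 ≡ 75 (mod 97)
18^16 ≡ 1 (mod 97) ✓
The smallest such exponent is 16, so the order of 18 is 16.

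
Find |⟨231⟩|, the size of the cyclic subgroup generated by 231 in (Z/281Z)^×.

70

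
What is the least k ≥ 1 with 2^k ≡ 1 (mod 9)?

ord(2) | φ(9) = φ(3^2) = 3·(3−1) = 6 = 2 · 3.
Divisors of 6: 1, 2, 3, 6.
Test each divisor d:
2^1 ≡ 2
2^2 ≡ 4
2^3 ≡ 8
2^6 ≡ 1
So ord_9(2) = 6.

6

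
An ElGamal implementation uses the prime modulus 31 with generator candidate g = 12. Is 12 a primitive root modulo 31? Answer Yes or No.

Yes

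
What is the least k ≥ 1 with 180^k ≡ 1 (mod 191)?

ord(180) | φ(191) = 191 − 1 = 190 = 2 · 5 · 19.
Divisors of 190: 1, 2, 5, 10, 19, 38, 95, 190.
Test each divisor d:
180^1 ≡ 180 (mod 191)
180^2 ≡ 121 (mod 191)
180^5 ≡ 153 (mod 191)
180^10 ≡ 107 (mod 191)
180^19 ≡ 1 (mod 191) ✓
Hence ord(180) = 19.

19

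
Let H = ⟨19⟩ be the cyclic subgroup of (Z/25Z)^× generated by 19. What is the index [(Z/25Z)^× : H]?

2

Since 19 ∈ (Z/25Z)^×, its order divides φ(25) = φ(5^2) = 5·(5−1) = 20 = 2^2 · 5.
Divisors of 20: 1, 2, 4, 5, 10, 20.
Check 19^d mod 25 for each divisor in increasing order:
19^1 ≡ 19 (mod 25)
19^2 ≡ 11 (mod 25)
19^4 ≡ 21 (mod 25)
19^5 ≡ 24 (mod 25)
19^10 ≡ 1 (mod 25) ✓
The order of 19 is 10, so the subgroup it generates has 10 elements.
The index is φ(25) / ord(19) = 20 / 10 = 2.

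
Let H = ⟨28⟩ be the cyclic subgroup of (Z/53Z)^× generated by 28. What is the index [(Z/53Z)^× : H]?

4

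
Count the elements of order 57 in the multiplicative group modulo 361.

φ(361) = φ(19^2) = 19·(19−1) = 342 = 2 · 3^2 · 19.
(Z/361Z)^× is cyclic (|G| = 342); a cyclic group of order m has exactly φ(d) elements of each order d | m, and none otherwise.
57 = 3 · 19 divides 342, and φ(57) = 36.

36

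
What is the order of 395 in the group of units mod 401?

Since 395 ∈ (Z/401Z)^×, its order divides φ(401) = 401 − 1 = 400 = 2^4 · 5^2.
Divisors of 400: 1, 2, 4, 5, 8, 10, 16, 20, 25, 40, 50, 80, 100, 200, 400.
Compute 395^d (mod 401) for the divisors d until we hit 1:
395^1 ≡ 395 (mod 401)
395^2 ≡ 36 (mod 401)
395^4 ≡ 93 (mod 401)
395^5 ≡ 244 (mod 401)
395^8 ≡ 228 (mod 401)
395^10 ≡ 188 (mod 401)
395^16 ≡ 255 (mod 401)
395^20 ≡ 56 (mod 401)
395^25 ≡ 30 (mod 401)
395^40 ≡ 329 (mod 401)
395^50 ≡ 98 (mod 401)
395^80 ≡ 372 (mod 401)
395^100 ≡ 381 (mod 401)
395^200 ≡ 400 (mod 401)
395^400 ≡ 1 (mod 401) ✓
Hence ord(395) = 400.

400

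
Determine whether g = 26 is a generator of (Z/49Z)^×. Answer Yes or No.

φ(49) = φ(7^2) = 7·(7−1) = 42 = 2 · 3 · 7.
26 is a primitive root mod 49 iff 26^(φ(49)/q) ≢ 1 for every prime q | φ(49), i.e. q ∈ {2, 3, 7}.
26^21 ≡ 48 (mod 49)  [q = 2: ≢ 1 ✓]
26^14 ≡ 18 (mod 49)  [q = 3: ≢ 1 ✓]
26^6 ≡ 29 (mod 49)  [q = 7: ≢ 1 ✓]
None equal 1, so ord_49(26) = 42: 26 is a primitive root.

Yes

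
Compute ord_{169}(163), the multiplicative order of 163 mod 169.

By Lagrange's theorem, ord_169(163) divides φ(169) = φ(13^2) = 13·(13−1) = 156 = 2^2 · 3 · 13.
Divisors of 156: 1, 2, 3, 4, 6, 12, 13, 26, 39, 52, 78, 156.
Compute 163^d (mod 169) for the divisors d until we hit 1:
163^1 ≡ 163
163^2 ≡ 36
163^3 ≡ 122
163^4 ≡ 113
163^6 ≡ 12
163^12 ≡ 144
163^13 ≡ 150
163^26 ≡ 23
163^39 ≡ 70
163^52 ≡ 22
163^78 ≡ 168
163^156 ≡ 1
So ord_169(163) = 156.

156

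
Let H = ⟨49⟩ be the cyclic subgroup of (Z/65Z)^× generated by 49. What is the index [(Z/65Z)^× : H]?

The order of 49 must divide φ(65) = φ(5·13) = (5−1)·(13−1) = 4·12 = 48 = 2^4 · 3.
Divisors of 48: 1, 2, 3, 4, 6, 8, 12, 16, 24, 48.
Compute 49^d (mod 65) for the divisors d until we hit 1:
49^1 ≡ 49 (mod 65)
49^2 ≡ 61 (mod 65)
49^3 ≡ 64 (mod 65)
49^4 ≡ 16 (mod 65)
49^6 ≡ 1 (mod 65) ✓
Thus |⟨49⟩| = ord(49) = 6.
Index = |(Z/65Z)^×| / |⟨49⟩| = 48 / 6 = 8.

8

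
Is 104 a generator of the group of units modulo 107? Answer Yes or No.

φ(107) = 107 − 1 = 106 = 2 · 53.
Test 104^(106/q) mod 107 for each prime factor q of 106:
104^53 ≡ 106 (mod 107)  [q = 2: ≢ 1 ✓]
104^2 ≡ 9 (mod 107)  [q = 53: ≢ 1 ✓]
All checks pass, so 104 has order 106 and is a primitive root modulo 107.

Yes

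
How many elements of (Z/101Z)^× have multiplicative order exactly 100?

φ(101) = 101 − 1 = 100 = 2^2 · 5^2.
Since (Z/101Z)^× is cyclic of order 100, the number of elements of order d is φ(d) when d | 100 and 0 otherwise.
100 = 2^2 · 5^2 divides 100, and φ(100) = 40.

40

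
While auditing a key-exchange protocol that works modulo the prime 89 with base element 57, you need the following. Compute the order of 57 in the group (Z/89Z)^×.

22

Since 57 ∈ (Z/89Z)^×, its order divides φ(89) = 89 − 1 = 88 = 2^3 · 11.
Divisors of 88: 1, 2, 4, 8, 11, 22, 44, 88.
Check 57^d mod 89 for each divisor in increasing order:
57^1 ≡ 57
57^2 ≡ 45
57^4 ≡ 67
57^8 ≡ 39
57^11 ≡ 88
57^22 ≡ 1
The smallest such exponent is 22, so the order of 57 is 22.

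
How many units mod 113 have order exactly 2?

1

φ(113) = 113 − 1 = 112 = 2^4 · 7.
(Z/113Z)^× is cyclic (|G| = 112); a cyclic group of order m has exactly φ(d) elements of each order d | m, and none otherwise.
2 | 112, and φ(2) = 2 − 1 = 1.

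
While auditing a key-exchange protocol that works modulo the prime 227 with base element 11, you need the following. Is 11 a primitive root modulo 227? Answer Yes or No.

No

φ(227) = 227 − 1 = 226 = 2 · 113.
An element g generates (Z/227Z)^× iff g^(226/q) ≢ 1 (mod 227) for each prime q ∈ {2, 113}.
11^113 ≡ 1 (mod 227)  [q = 2: ≡ 1 ✗]
11^2 ≡ 121 (mod 227)  [q = 113: ≢ 1 ✓]
11^113 ≡ 1 shows ord(11) | 113, strictly less than φ(227); not a primitive root.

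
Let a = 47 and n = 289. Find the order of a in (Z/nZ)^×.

By Lagrange's theorem, ord_289(47) divides φ(289) = φ(17^2) = 17·(17−1) = 272 = 2^4 · 17.
Divisors of 272: 1, 2, 4, 8, 16, 17, 34, 68, 136, 272.
Check 47^d mod 289 for each divisor in increasing order:
47^1 ≡ 47
47^2 ≡ 186
47^4 ≡ 205
47^8 ≡ 120
47^16 ≡ 239
47^17 ≡ 251
47^34 ≡ 288
47^68 ≡ 1
So ord_289(47) = 68.

68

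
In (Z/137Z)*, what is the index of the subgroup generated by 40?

ord(40) | φ(137) = 137 − 1 = 136 = 2^3 · 17.
Divisors of 136: 1, 2, 4, 8, 17, 34, 68, 136.
Compute 40^d (mod 137) for the divisors d until we hit 1:
40^1 ≡ 40 (mod 137)
40^2 ≡ 93 (mod 137)
40^4 ≡ 18 (mod 137)
40^8 ≡ 50 (mod 137)
40^17 ≡ 127 (mod 137)
40^34 ≡ 100 (mod 137)
40^68 ≡ 136 (mod 137)
40^136 ≡ 1 (mod 137) ✓
Thus |⟨40⟩| = ord(40) = 136.
The index is φ(137) / ord(40) = 136 / 136 = 1.

1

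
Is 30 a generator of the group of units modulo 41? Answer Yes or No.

Yes

φ(41) = 41 − 1 = 40 = 2^3 · 5.
30 is a primitive root mod 41 iff 30^(φ(41)/q) ≢ 1 for every prime q | φ(41), i.e. q ∈ {2, 5}.
30^20 ≡ 40 (mod 41)  [q = 2: ≢ 1 ✓]
30^8 ≡ 16 (mod 41)  [q = 5: ≢ 1 ✓]
None equal 1, so ord_41(30) = 40: 30 is a primitive root.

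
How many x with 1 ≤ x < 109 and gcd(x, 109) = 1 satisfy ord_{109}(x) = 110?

φ(109) = 109 − 1 = 108 = 2^2 · 3^3.
(Z/109Z)^× is cyclic (|G| = 108); a cyclic group of order m has exactly φ(d) elements of each order d | m, and none otherwise.
Here 108 is not a multiple of 110, so there are no elements of order 110.

0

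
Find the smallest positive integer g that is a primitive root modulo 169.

2

φ(169) = φ(13^2) = 13·(13−1) = 156 = 2^2 · 3 · 13.
g is a primitive root iff g^(156/q) ≢ 1 (mod 169) for each prime q ∈ {2, 3, 13}.
g = 2: 2^78 ≡ 168; 2^52 ≡ 146; 2^12 ≡ 40 — none is 1, so 2 is a primitive root.
So 2 is the smallest generator of (Z/169Z)^×.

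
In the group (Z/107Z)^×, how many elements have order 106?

52

φ(107) = 107 − 1 = 106 = 2 · 53.
(Z/107Z)^× is cyclic (|G| = 106); a cyclic group of order m has exactly φ(d) elements of each order d | m, and none otherwise.
106 = 2 · 53 divides 106, and φ(106) = 52.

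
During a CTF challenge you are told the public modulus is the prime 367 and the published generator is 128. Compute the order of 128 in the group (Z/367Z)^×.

183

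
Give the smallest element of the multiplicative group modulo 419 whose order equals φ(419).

2

φ(419) = 419 − 1 = 418 = 2 · 11 · 19.
Test candidates g = 2, 3, … against the prime factors q ∈ {2, 11, 19} of φ(419): g is a generator iff g^(418/q) ≢ 1 for every such q.
g = 2: 2^209 ≡ 418; 2^38 ≡ 334; 2^22 ≡ 114 — none is 1, so 2 is a primitive root.
Hence the least primitive root of 419 is 2.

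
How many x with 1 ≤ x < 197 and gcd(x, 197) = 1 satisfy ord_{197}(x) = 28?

φ(197) = 197 − 1 = 196 = 2^2 · 7^2.
Since (Z/197Z)^× is cyclic of order 196, the number of elements of order d is φ(d) when d | 196 and 0 otherwise.
28 = 2^2 · 7 divides 196, and φ(28) = 12.

12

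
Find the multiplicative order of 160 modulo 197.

98

By Lagrange's theorem, ord_197(160) divides φ(197) = 197 − 1 = 196 = 2^2 · 7^2.
Divisors of 196: 1, 2, 4, 7, 14, 28, 49, 98, 196.
Evaluate successive powers at the divisors of 196:
160^1 ≡ 160
160^2 ≡ 187
160^4 ≡ 100
160^7 ≡ 161
160^14 ≡ 114
160^28 ≡ 191
160^49 ≡ 196
160^98 ≡ 1
Hence ord(160) = 98.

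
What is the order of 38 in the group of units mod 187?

20

The order of 38 must divide φ(187) = φ(11·17) = (11−1)·(17−1) = 10·16 = 160 = 2^5 · 5.
Divisors of 160: 1, 2, 4, 5, 8, 10, 16, 20, 32, 40, 80, 160.
Compute 38^d (mod 187) for the divisors d until we hit 1:
38^1 ≡ 38 (mod 187)
38^2 ≡ 135 (mod 187)
38^4 ≡ 86 (mod 187)
38^5 ≡ 89 (mod 187)
38^8 ≡ 103 (mod 187)
38^10 ≡ 67 (mod 187)
38^16 ≡ 137 (mod 187)
38^20 ≡ 1 (mod 187) ✓
So ord_187(38) = 20.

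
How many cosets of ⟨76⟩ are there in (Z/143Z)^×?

10

Since 76 ∈ (Z/143Z)^×, its order divides φ(143) = φ(11·13) = (11−1)·(13−1) = 10·12 = 120 = 2^3 · 3 · 5.
Divisors of 120: 1, 2, 3, 4, 5, 6, 8, 10, 12, 15, 20, 24, 30, 40, 60, 120.
Compute 76^d (mod 143) for the divisors d until we hit 1:
76^1 ≡ 76 (mod 143)
76^2 ≡ 56 (mod 143)
76^3 ≡ 109 (mod 143)
76^4 ≡ 133 (mod 143)
76^5 ≡ 98 (mod 143)
76^6 ≡ 12 (mod 143)
76^8 ≡ 100 (mod 143)
76^10 ≡ 23 (mod 143)
76^12 ≡ 1 (mod 143) ✓
So ord_143(76) = 12, hence |⟨76⟩| = 12.
Index = |(Z/143Z)^×| / |⟨76⟩| = 120 / 12 = 10.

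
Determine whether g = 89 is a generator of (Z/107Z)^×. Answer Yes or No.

φ(107) = 107 − 1 = 106 = 2 · 53.
An element g generates (Z/107Z)^× iff g^(106/q) ≢ 1 (mod 107) for each prime q ∈ {2, 53}.
89^53 ≡ 1 (mod 107)  [q = 2: ≡ 1 ✗]
89^2 ≡ 3 (mod 107)  [q = 53: ≢ 1 ✓]
89^53 ≡ 1 shows ord(89) | 53, strictly less than φ(107); not a primitive root.

No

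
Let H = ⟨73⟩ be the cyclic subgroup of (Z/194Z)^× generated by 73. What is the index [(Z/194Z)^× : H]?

4

The order of 73 must divide φ(194) = φ(2)·φ(97) = 1·96 = 96 = 2^5 · 3.
Divisors of 96: 1, 2, 3, 4, 6, 8, 12, 16, 24, 32, 48, 96.
Test each divisor d:
73^1 ≡ 73
73^2 ≡ 91
73^3 ≡ 47
73^4 ≡ 133
73^6 ≡ 75
73^8 ≡ 35
73^12 ≡ 193
73^16 ≡ 61
73^24 ≡ 1
So ord_194(73) = 24, hence |⟨73⟩| = 24.
The index is φ(194) / ord(73) = 96 / 24 = 4.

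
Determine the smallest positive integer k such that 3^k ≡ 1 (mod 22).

5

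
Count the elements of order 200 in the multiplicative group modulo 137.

φ(137) = 137 − 1 = 136 = 2^3 · 17.
Since (Z/137Z)^× is cyclic of order 136, the number of elements of order d is φ(d) when d | 136 and 0 otherwise.
200 does not divide 136, so no element of (Z/137Z)^× has order 200.

0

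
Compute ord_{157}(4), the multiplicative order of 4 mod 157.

ord(4) | φ(157) = 157 − 1 = 156 = 2^2 · 3 · 13.
Divisors of 156: 1, 2, 3, 4, 6, 12, 13, 26, 39, 52, 78, 156.
Evaluate successive powers at the divisors of 156:
4^1 ≡ 4
4^2 ≡ 16
4^3 ≡ 64
4^4 ≡ 99
4^6 ≡ 14
4^12 ≡ 39
4^13 ≡ 156
4^26 ≡ 1
Hence ord(4) = 26.

26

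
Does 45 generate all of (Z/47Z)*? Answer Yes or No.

Yes

φ(47) = 47 − 1 = 46 = 2 · 23.
It suffices to check that the order of 45 is not a proper divisor of 46: compute 45^(46/q) for q ∈ {2, 23}.
45^23 ≡ 46 (mod 47)  [q = 2: ≢ 1 ✓]
45^2 ≡ 4 (mod 47)  [q = 23: ≢ 1 ✓]
All checks pass, so 45 has order 46 and is a primitive root modulo 47.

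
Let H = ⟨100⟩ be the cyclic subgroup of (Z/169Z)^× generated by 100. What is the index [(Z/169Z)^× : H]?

ord(100) | φ(169) = φ(13^2) = 13·(13−1) = 156 = 2^2 · 3 · 13.
Divisors of 156: 1, 2, 3, 4, 6, 12, 13, 26, 39, 52, 78, 156.
Compute 100^d (mod 169) for the divisors d until we hit 1:
100^1 ≡ 100
100^2 ≡ 29
100^3 ≡ 27
100^4 ≡ 165
100^6 ≡ 53
100^12 ≡ 105
100^13 ≡ 22
100^26 ≡ 146
100^39 ≡ 1
So ord_169(100) = 39, hence |⟨100⟩| = 39.
The index is φ(169) / ord(100) = 156 / 39 = 4.

4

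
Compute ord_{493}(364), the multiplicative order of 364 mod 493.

112

By Lagrange's theorem, ord_493(364) divides φ(493) = φ(17·29) = (17−1)·(29−1) = 16·28 = 448 = 2^6 · 7.
Divisors of 448: 1, 2, 4, 7, 8, 14, 16, 28, 32, 56, 64, 112, 224, 448.
Check 364^d mod 493 for each divisor in increasing order:
364^1 ≡ 364
364^2 ≡ 372
364^4 ≡ 344
364^7 ≡ 233
364^8 ≡ 16
364^14 ≡ 59
364^16 ≡ 256
364^28 ≡ 30
364^32 ≡ 460
364^56 ≡ 407
364^64 ≡ 103
364^112 ≡ 1
Therefore the multiplicative order of 364 modulo 493 is 112.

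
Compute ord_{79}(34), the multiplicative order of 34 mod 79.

The order of 34 must divide φ(79) = 79 − 1 = 78 = 2 · 3 · 13.
Divisors of 78: 1, 2, 3, 6, 13, 26, 39, 78.
Test each divisor d:
34^1 ≡ 34 (mod 79)
34^2 ≡ 50 (mod 79)
34^3 ≡ 41 (mod 79)
34^6 ≡ 22 (mod 79)
34^13 ≡ 24 (mod 79)
34^26 ≡ 23 (mod 79)
34^39 ≡ 78 (mod 79)
34^78 ≡ 1 (mod 79) ✓
Hence ord(34) = 78.

78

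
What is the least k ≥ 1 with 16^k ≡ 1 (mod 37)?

The order of 16 must divide φ(37) = 37 − 1 = 36 = 2^2 · 3^2.
Divisors of 36: 1, 2, 3, 4, 6, 9, 12, 18, 36.
Check 16^d mod 37 for each divisor in increasing order:
16^1 ≡ 16 (mod 37)
16^2 ≡ 34 (mod 37)
16^3 ≡ 26 (mod 37)
16^4 ≡ 9 (mod 37)
16^6 ≡ 10 (mod 37)
16^9 ≡ 1 (mod 37) ✓
The smallest such exponent is 9, so the order of 16 is 9.

9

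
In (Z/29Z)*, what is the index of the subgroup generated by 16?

ord(16) | φ(29) = 29 − 1 = 28 = 2^2 · 7.
Divisors of 28: 1, 2, 4, 7, 14, 28.
Test each divisor d:
16^1 ≡ 16 (mod 29)
16^2 ≡ 24 (mod 29)
16^4 ≡ 25 (mod 29)
16^7 ≡ 1 (mod 29) ✓
Thus |⟨16⟩| = ord(16) = 7.
The index is φ(29) / ord(16) = 28 / 7 = 4.

4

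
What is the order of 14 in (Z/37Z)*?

12

The order of 14 must divide φ(37) = 37 − 1 = 36 = 2^2 · 3^2.
Divisors of 36: 1, 2, 3, 4, 6, 9, 12, 18, 36.
Test each divisor d:
14^1 ≡ 14 (mod 37)
14^2 ≡ 11 (mod 37)
14^3 ≡ 6 (mod 37)
14^4 ≡ 10 (mod 37)
14^6 ≡ 36 (mod 37)
14^9 ≡ 31 (mod 37)
14^12 ≡ 1 (mod 37) ✓
Therefore the multiplicative order of 14 modulo 37 is 12.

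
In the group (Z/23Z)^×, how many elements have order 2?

1

φ(23) = 23 − 1 = 22 = 2 · 11.
(Z/23Z)^× is cyclic (|G| = 22); a cyclic group of order m has exactly φ(d) elements of each order d | m, and none otherwise.
2 | 22, and φ(2) = 2 − 1 = 1.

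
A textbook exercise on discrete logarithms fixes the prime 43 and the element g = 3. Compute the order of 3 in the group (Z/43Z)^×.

ord(3) | φ(43) = 43 − 1 = 42 = 2 · 3 · 7.
Divisors of 42: 1, 2, 3, 6, 7, 14, 21, 42.
Evaluate successive powers at the divisors of 42:
3^1 ≡ 3
3^2 ≡ 9
3^3 ≡ 27
3^6 ≡ 41
3^7 ≡ 37
3^14 ≡ 36
3^21 ≡ 42
3^42 ≡ 1
Hence ord(3) = 42.

42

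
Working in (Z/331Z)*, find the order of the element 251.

Since 251 ∈ (Z/331Z)^×, its order divides φ(331) = 331 − 1 = 330 = 2 · 3 · 5 · 11.
Divisors of 330: 1, 2, 3, 5, 6, 10, 11, 15, 22, 30, 33, 55, 66, 110, 165, 330.
Test each divisor d:
251^1 ≡ 251
251^2 ≡ 111
251^3 ≡ 57
251^5 ≡ 38
251^6 ≡ 270
251^10 ≡ 120
251^11 ≡ 330
251^15 ≡ 257
251^22 ≡ 1
The smallest such exponent is 22, so the order of 251 is 22.

22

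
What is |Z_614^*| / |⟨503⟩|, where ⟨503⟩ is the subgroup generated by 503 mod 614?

2

The order of 503 must divide φ(614) = φ(2)·φ(307) = 1·306 = 306 = 2 · 3^2 · 17.
Divisors of 306: 1, 2, 3, 6, 9, 17, 18, 34, 51, 102, 153, 306.
Test each divisor d:
503^1 ≡ 503 (mod 614)
503^2 ≡ 41 (mod 614)
503^3 ≡ 361 (mod 614)
503^6 ≡ 153 (mod 614)
503^9 ≡ 587 (mod 614)
503^17 ≡ 93 (mod 614)
503^18 ≡ 115 (mod 614)
503^34 ≡ 53 (mod 614)
503^51 ≡ 17 (mod 614)
503^102 ≡ 289 (mod 614)
503^153 ≡ 1 (mod 614) ✓
The order of 503 is 153, so the subgroup it generates has 153 elements.
Index = |(Z/614Z)^×| / |⟨503⟩| = 306 / 153 = 2.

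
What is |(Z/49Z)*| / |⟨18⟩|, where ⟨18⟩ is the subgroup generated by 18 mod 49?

14

ord(18) | φ(49) = φ(7^2) = 7·(7−1) = 42 = 2 · 3 · 7.
Divisors of 42: 1, 2, 3, 6, 7, 14, 21, 42.
Check 18^d mod 49 for each divisor in increasing order:
18^1 ≡ 18
18^2 ≡ 30
18^3 ≡ 1
Thus |⟨18⟩| = ord(18) = 3.
The index is φ(49) / ord(18) = 42 / 3 = 14.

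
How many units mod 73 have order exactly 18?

φ(73) = 73 − 1 = 72 = 2^3 · 3^2.
Since (Z/73Z)^× is cyclic of order 72, the number of elements of order d is φ(d) when d | 72 and 0 otherwise.
18 = 2 · 3^2 divides 72, and φ(18) = 6.

6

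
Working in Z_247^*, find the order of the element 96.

4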